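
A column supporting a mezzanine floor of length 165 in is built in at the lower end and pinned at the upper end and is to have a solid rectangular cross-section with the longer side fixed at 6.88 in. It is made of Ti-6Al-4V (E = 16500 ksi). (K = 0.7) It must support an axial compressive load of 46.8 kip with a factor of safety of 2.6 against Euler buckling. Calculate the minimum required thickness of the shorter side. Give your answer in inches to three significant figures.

b ≈ 2.59 in

Required P_cr = n·P = 2.6 × 46.8 = 121.7 kip
L_e = K·L = 0.7 × 165 = 115.5 in
Required I = P_cr·L_e²/(π²E) = 1.217×10^5 × 115.5² / (π² × 1.65×10^7) = 9.968 in⁴
Rectangle, weak axis: I_min = h·b³/12 with h = 6.88 in fixed  ⇒  b = (12I/h)^(1/3) = 2.59 in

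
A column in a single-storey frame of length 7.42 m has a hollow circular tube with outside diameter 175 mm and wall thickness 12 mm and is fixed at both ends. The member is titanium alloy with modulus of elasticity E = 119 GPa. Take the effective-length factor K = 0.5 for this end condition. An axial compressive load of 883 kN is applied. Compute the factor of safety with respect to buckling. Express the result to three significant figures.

Inner diameter d_i = 175 − 2×12 = 151.0 mm
I = π(d_o⁴ − d_i⁴)/64 = π(175⁴ − 151.0⁴)/64 = 2.052×10^7 mm⁴
I = 2.052×10^7 mm⁴ = 2.052×10^-5 m⁴
Effective length L_e = K·L = 0.5 × 7.42 = 3.710 m
P_cr = π²EI / L_e² = π² × 119×10⁹ × 2.052×10^-5 / 3.710² = 1.751×10^6 N
Factor of safety n = P_cr / P = 1750.9 / 883 = 1.98

n ≈ 1.98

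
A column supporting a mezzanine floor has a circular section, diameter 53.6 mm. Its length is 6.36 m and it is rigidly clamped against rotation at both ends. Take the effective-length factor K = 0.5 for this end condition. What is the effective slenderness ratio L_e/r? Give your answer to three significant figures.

λ ≈ 237

For a solid circle r = d/4 = 53.6/4 = 13.40 mm
L_e = K·L = 0.5 × 6.36 m = 3.180 m = 3180.0 mm
λ = L_e / r_min = 3180.0 / 13.40 = 237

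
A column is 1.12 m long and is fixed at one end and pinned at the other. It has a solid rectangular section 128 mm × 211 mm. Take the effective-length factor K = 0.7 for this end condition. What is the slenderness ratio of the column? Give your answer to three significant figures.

λ ≈ 21.2

For a rectangle r_min = b/√12 = 128/√12 = 36.95 mm
L_e = K·L = 0.7 × 1.12 m = 0.7840 m = 784.00 mm
λ = L_e / r_min = 784.00 / 36.95 = 21.2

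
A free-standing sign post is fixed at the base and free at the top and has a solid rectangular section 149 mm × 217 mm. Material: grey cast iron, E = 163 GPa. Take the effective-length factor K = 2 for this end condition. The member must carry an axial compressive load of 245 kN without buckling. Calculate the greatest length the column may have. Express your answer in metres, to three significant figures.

L_max ≈ 9.91 m

Buckling occurs about the weak axis: I_min = h·b³/12 with b = 149 mm (the shorter side).
I_min = 217×149³/12 = 5.982×10^7 mm⁴
I = 5.982×10^-5 m⁴
At the buckling limit P_cr = P = 2.450×10^5 N
From P_cr = π²EI/(K·L)²:  L = (1/K)·√(π²EI/P_cr) = (1/2)·√(π²×1.63×10^11×5.982×10^-5/2.450×10^5)
L = 9.91 m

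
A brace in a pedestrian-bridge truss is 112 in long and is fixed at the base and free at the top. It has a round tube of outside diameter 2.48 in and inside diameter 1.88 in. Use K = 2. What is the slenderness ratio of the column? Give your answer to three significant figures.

λ ≈ 288

d_o = 2.48 in, d_i = 1.88 in
I = π(d_o⁴ − d_i⁴)/64 = π(2.48⁴ − 1.880⁴)/64 = 1.244 in⁴
A = 2.055 in²;  r_min = √(I/A) = √(1.244/2.055) = 0.7780 in
L_e = K·L = 2 × 112 = 224.0 in
λ = L_e / r_min = 224.00 / 0.7780 = 288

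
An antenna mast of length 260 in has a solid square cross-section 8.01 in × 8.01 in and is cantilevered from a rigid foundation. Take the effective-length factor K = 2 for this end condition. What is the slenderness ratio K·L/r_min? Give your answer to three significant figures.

λ ≈ 225

I = a⁴/12 = 8.01⁴/12 = 343.0 in⁴
A = 64.16 in²;  r_min = √(I/A) = √(343.0/64.16) = 2.312 in
L_e = K·L = 2 × 260 = 520.0 in
λ = L_e / r_min = 520.00 / 2.312 = 225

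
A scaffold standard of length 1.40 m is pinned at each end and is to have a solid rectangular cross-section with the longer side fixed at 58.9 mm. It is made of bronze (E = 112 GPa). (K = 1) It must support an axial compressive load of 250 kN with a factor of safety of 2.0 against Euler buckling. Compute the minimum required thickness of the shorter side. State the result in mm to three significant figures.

Required P_cr = n·P = 2.0 × 250 = 500.0 kN
L_e = K·L = 1 × 1.40 = 1.400 m
Required I = P_cr·L_e²/(π²E) = 5.000×10^5 × 1.400² / (π² × 1.12×10^11) = 8.866×10^-7 m⁴
I_req = 8.866×10^5 mm⁴
Rectangle, weak axis: I_min = h·b³/12 with h = 58.9 mm fixed  ⇒  b = (12I/h)^(1/3) = 56.5 mm

b ≈ 56.5 mm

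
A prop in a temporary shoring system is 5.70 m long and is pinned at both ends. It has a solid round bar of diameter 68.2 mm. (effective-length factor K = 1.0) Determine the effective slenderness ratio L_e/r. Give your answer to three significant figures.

λ ≈ 334

I = πd⁴/64 = π×68.2⁴/64 = 1.062×10^6 mm⁴
A = 3.653×10^3 mm²;  r_min = √(I/A) = √(1.062×10^6/3.653×10^3) = 17.05 mm
L_e = K·L = 1 × 5.70 m = 5.700 m = 5700.0 mm
λ = L_e / r_min = 5700.0 / 17.05 = 334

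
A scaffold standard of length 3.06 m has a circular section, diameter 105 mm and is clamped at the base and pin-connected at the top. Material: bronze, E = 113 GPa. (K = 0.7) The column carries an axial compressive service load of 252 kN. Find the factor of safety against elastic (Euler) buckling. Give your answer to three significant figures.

I = πd⁴/64 = π×105⁴/64 = 5.967×10^6 mm⁴
I = 5.967×10^6 mm⁴ = 5.967×10^-6 m⁴
Effective length L_e = K·L = 0.7 × 3.06 = 2.142 m
P_cr = π²EI / L_e² = π² × 113×10⁹ × 5.967×10^-6 / 2.142² = 1.450×10^6 N
Factor of safety n = P_cr / P = 1450.3 / 252 = 5.76

n ≈ 5.76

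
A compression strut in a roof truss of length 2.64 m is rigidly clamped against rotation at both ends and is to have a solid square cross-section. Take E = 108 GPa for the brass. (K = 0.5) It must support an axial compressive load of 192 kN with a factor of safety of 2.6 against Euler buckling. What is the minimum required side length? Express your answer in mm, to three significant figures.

Required P_cr = n·P = 2.6 × 192 = 499.2 kN
L_e = K·L = 0.5 × 2.64 = 1.320 m
Required I = P_cr·L_e²/(π²E) = 4.992×10^5 × 1.320² / (π² × 1.08×10^11) = 8.160×10^-7 m⁴
I_req = 8.160×10^5 mm⁴
Solid square: I = a⁴/12  ⇒  a = (12I)^(1/4) = (12×8.160×10^5)^(1/4) = 55.9 mm

a ≈ 55.9 mm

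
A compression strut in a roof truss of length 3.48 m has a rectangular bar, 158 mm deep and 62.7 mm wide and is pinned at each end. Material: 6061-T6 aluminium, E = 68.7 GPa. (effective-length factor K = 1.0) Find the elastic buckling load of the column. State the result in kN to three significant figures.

P_cr ≈ 182 kN

Buckling occurs about the weak axis: I_min = h·b³/12 with b = 62.7 mm (the shorter side).
I_min = 158×62.7³/12 = 3.245×10^6 mm⁴
I = 3.245×10^6 mm⁴ = 3.245×10^-6 m⁴
Effective length L_e = K·L = 1 × 3.48 = 3.480 m
P_cr = π²EI / L_e² = π² × 68.7×10⁹ × 3.245×10^-6 / 3.480² = 1.817×10^5 N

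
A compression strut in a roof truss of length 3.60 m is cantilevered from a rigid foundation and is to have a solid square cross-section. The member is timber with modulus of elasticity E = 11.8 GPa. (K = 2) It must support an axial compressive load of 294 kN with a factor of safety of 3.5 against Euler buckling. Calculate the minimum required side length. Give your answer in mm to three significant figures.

Required P_cr = n·P = 3.5 × 294 = 1029 kN
L_e = K·L = 2 × 3.60 = 7.200 m
Required I = P_cr·L_e²/(π²E) = 1.029×10^6 × 7.200² / (π² × 1.18×10^10) = 4.580×10^-4 m⁴
I_req = 4.580×10^8 mm⁴
Solid square: I = a⁴/12  ⇒  a = (12I)^(1/4) = (12×4.580×10^8)^(1/4) = 272 mm

a ≈ 272 mm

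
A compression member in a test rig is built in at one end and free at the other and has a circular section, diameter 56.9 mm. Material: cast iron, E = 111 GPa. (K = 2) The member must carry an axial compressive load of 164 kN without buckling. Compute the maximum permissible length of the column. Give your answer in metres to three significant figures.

L_max ≈ 0.927 m

I = πd⁴/64 = π×56.9⁴/64 = 5.145×10^5 mm⁴
I = 5.145×10^-7 m⁴
At the buckling limit P_cr = P = 1.640×10^5 N
From P_cr = π²EI/(K·L)²:  L = (1/K)·√(π²EI/P_cr) = (1/2)·√(π²×1.11×10^11×5.145×10^-7/1.640×10^5)
L = 0.927 m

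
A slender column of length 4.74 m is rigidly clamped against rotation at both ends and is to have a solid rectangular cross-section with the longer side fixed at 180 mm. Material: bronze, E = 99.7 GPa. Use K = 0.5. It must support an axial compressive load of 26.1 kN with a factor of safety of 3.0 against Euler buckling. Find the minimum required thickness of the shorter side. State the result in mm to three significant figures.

Required P_cr = n·P = 3.0 × 26.1 = 78.30 kN
L_e = K·L = 0.5 × 4.74 = 2.370 m
Required I = P_cr·L_e²/(π²E) = 7.830×10^4 × 2.370² / (π² × 9.97×10^10) = 4.470×10^-7 m⁴
I_req = 4.470×10^5 mm⁴
Rectangle, weak axis: I_min = h·b³/12 with h = 180 mm fixed  ⇒  b = (12I/h)^(1/3) = 31.0 mm

b ≈ 31.0 mm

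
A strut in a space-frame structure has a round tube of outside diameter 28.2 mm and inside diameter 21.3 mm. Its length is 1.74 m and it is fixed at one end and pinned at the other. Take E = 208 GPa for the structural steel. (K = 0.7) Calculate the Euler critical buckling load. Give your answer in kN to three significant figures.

d_o = 28.2 mm, d_i = 21.3 mm
I = π(d_o⁴ − d_i⁴)/64 = π(28.2⁴ − 21.30⁴)/64 = 2.094×10^4 mm⁴
I = 2.094×10^4 mm⁴ = 2.094×10^-8 m⁴
Effective length L_e = K·L = 0.7 × 1.74 = 1.218 m
P_cr = π²EI / L_e² = π² × 208×10⁹ × 2.094×10^-8 / 1.218² = 2.898×10^4 N

P_cr ≈ 29.0 kN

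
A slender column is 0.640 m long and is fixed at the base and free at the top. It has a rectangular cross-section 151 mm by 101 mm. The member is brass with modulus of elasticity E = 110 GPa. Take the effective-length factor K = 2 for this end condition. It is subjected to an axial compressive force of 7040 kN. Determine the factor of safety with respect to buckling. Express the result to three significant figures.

Buckling occurs about the weak axis: I_min = h·b³/12 with b = 101 mm (the shorter side).
I_min = 151×101³/12 = 1.296×10^7 mm⁴
I = 1.296×10^7 mm⁴ = 1.296×10^-5 m⁴
Effective length L_e = K·L = 2 × 0.640 = 1.280 m
P_cr = π²EI / L_e² = π² × 110×10⁹ × 1.296×10^-5 / 1.280² = 8.591×10^6 N
Factor of safety n = P_cr / P = 8590.8 / 7040 = 1.22

n ≈ 1.22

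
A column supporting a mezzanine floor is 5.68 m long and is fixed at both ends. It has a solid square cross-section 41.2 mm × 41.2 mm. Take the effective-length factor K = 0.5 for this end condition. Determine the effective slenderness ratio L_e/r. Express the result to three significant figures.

I = a⁴/12 = 41.2⁴/12 = 2.401×10^5 mm⁴
A = 1.697×10^3 mm²;  r_min = √(I/A) = √(2.401×10^5/1.697×10^3) = 11.89 mm
L_e = K·L = 0.5 × 5.68 m = 2.840 m = 2840.0 mm
λ = L_e / r_min = 2840.0 / 11.89 = 239

λ ≈ 239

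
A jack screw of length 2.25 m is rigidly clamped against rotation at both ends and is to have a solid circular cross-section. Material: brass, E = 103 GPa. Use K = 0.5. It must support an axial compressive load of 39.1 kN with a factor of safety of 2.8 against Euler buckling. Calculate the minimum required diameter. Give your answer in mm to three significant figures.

Required P_cr = n·P = 2.8 × 39.1 = 109.5 kN
L_e = K·L = 0.5 × 2.25 = 1.125 m
Required I = P_cr·L_e²/(π²E) = 1.095×10^5 × 1.125² / (π² × 1.03×10^11) = 1.363×10^-7 m⁴
I_req = 1.363×10^5 mm⁴
Solid circle: I = πd⁴/64  ⇒  d = (64I/π)^(1/4) = (64×1.363×10^5/π)^(1/4) = 40.8 mm

d ≈ 40.8 mm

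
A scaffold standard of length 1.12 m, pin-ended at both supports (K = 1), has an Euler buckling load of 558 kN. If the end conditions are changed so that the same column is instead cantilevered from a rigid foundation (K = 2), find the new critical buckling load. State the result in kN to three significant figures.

P_cr ≈ 140 kN

P_cr ∝ 1/K², so P_cr,new = P_cr,old × (K_old/K_new)² = 558 × (1/2)²
= 558 × 0.2500 = 140 kN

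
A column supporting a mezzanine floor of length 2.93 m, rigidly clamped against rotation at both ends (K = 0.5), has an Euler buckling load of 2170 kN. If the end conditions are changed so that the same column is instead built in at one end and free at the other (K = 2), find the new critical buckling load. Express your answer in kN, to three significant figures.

P_cr ≈ 136 kN

P_cr ∝ 1/K², so P_cr,new = P_cr,old × (K_old/K_new)² = 2170 × (0.5/2)²
= 2170 × 0.06250 = 136 kN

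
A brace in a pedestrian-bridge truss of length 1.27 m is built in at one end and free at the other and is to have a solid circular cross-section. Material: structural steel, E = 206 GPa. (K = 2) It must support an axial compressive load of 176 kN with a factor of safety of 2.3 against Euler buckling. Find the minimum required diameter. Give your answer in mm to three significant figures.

d ≈ 71.5 mm

Required P_cr = n·P = 2.3 × 176 = 404.8 kN
L_e = K·L = 2 × 1.27 = 2.540 m
Required I = P_cr·L_e²/(π²E) = 4.048×10^5 × 2.540² / (π² × 2.06×10^11) = 1.285×10^-6 m⁴
I_req = 1.285×10^6 mm⁴
Solid circle: I = πd⁴/64  ⇒  d = (64I/π)^(1/4) = (64×1.285×10^6/π)^(1/4) = 71.5 mm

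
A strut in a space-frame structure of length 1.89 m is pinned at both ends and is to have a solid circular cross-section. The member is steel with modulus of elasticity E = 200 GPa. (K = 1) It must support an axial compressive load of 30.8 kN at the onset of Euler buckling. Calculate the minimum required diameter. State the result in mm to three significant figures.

L_e = K·L = 1 × 1.89 = 1.890 m
Required I = P_cr·L_e²/(π²E) = 3.080×10^4 × 1.890² / (π² × 2.00×10^11) = 5.574×10^-8 m⁴
I_req = 5.574×10^4 mm⁴
Solid circle: I = πd⁴/64  ⇒  d = (64I/π)^(1/4) = (64×5.574×10^4/π)^(1/4) = 32.6 mm

d ≈ 32.6 mm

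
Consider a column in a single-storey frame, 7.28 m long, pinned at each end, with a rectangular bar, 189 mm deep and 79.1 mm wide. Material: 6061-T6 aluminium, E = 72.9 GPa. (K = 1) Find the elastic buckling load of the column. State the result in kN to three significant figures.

Buckling occurs about the weak axis: I_min = h·b³/12 with b = 79.1 mm (the shorter side).
I_min = 189×79.1³/12 = 7.795×10^6 mm⁴
I = 7.795×10^6 mm⁴ = 7.795×10^-6 m⁴
Effective length L_e = K·L = 1 × 7.28 = 7.280 m
P_cr = π²EI / L_e² = π² × 72.9×10⁹ × 7.795×10^-6 / 7.280² = 1.058×10^5 N

P_cr ≈ 106 kN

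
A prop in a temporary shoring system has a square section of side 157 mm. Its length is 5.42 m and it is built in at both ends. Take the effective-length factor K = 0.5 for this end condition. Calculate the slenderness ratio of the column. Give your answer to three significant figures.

λ ≈ 59.8

I = a⁴/12 = 157⁴/12 = 5.063×10^7 mm⁴
A = 2.465×10^4 mm²;  r_min = √(I/A) = √(5.063×10^7/2.465×10^4) = 45.32 mm
L_e = K·L = 0.5 × 5.42 m = 2.710 m = 2710.0 mm
λ = L_e / r_min = 2710.0 / 45.32 = 59.8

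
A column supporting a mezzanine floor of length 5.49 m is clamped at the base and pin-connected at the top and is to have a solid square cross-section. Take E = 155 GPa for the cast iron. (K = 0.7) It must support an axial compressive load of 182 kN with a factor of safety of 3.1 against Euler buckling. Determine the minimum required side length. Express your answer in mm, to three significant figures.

Required P_cr = n·P = 3.1 × 182 = 564.2 kN
L_e = K·L = 0.7 × 5.49 = 3.843 m
Required I = P_cr·L_e²/(π²E) = 5.642×10^5 × 3.843² / (π² × 1.55×10^11) = 5.447×10^-6 m⁴
I_req = 5.447×10^6 mm⁴
Solid square: I = a⁴/12  ⇒  a = (12I)^(1/4) = (12×5.447×10^6)^(1/4) = 89.9 mm

a ≈ 89.9 mm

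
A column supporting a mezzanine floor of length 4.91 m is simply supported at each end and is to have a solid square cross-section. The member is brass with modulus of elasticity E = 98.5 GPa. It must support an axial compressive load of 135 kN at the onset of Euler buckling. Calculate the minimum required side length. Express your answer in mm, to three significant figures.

a ≈ 79.6 mm

L_e = K·L = 1 × 4.91 = 4.910 m
Required I = P_cr·L_e²/(π²E) = 1.350×10^5 × 4.910² / (π² × 9.85×10^10) = 3.348×10^-6 m⁴
I_req = 3.348×10^6 mm⁴
Solid square: I = a⁴/12  ⇒  a = (12I)^(1/4) = (12×3.348×10^6)^(1/4) = 79.6 mm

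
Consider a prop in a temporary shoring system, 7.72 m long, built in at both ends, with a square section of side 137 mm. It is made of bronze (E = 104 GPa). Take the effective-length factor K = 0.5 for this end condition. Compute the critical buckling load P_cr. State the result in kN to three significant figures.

I = a⁴/12 = 137⁴/12 = 2.936×10^7 mm⁴
I = 2.936×10^7 mm⁴ = 2.936×10^-5 m⁴
Effective length L_e = K·L = 0.5 × 7.72 = 3.860 m
P_cr = π²EI / L_e² = π² × 104×10⁹ × 2.936×10^-5 / 3.860² = 2.022×10^6 N

P_cr ≈ 2020 kN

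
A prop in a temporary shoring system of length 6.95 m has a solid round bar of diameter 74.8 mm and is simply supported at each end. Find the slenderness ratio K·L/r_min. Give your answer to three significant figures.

For a solid circle r = d/4 = 74.8/4 = 18.70 mm
L_e = K·L = 1 × 6.95 m = 6.950 m = 6950.0 mm
λ = L_e / r_min = 6950.0 / 18.70 = 372

λ ≈ 372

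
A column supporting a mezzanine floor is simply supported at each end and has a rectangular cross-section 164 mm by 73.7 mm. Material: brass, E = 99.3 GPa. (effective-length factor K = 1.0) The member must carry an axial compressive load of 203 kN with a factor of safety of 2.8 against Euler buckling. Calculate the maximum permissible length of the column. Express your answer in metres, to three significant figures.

L_max ≈ 3.07 m

Buckling occurs about the weak axis: I_min = h·b³/12 with b = 73.7 mm (the shorter side).
I_min = 164×73.7³/12 = 5.471×10^6 mm⁴
I = 5.471×10^-6 m⁴
Required critical load P_cr = n·P = 2.8 × 203 = 568.4 kN = 5.684×10^5 N
From P_cr = π²EI/(K·L)²:  L = (1/K)·√(π²EI/P_cr) = (1/1)·√(π²×9.93×10^10×5.471×10^-6/5.684×10^5)
L = 3.07 m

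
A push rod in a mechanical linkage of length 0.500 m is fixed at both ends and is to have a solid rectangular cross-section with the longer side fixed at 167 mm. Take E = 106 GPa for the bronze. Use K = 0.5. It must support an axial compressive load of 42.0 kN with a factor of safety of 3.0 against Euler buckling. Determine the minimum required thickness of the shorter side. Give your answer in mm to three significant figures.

b ≈ 8.15 mm

Required P_cr = n·P = 3.0 × 42.0 = 126.0 kN
L_e = K·L = 0.5 × 0.500 = 0.2500 m
Required I = P_cr·L_e²/(π²E) = 1.260×10^5 × 0.2500² / (π² × 1.06×10^11) = 7.527×10^-9 m⁴
I_req = 7.527×10^3 mm⁴
Rectangle, weak axis: I_min = h·b³/12 with h = 167 mm fixed  ⇒  b = (12I/h)^(1/3) = 8.15 mm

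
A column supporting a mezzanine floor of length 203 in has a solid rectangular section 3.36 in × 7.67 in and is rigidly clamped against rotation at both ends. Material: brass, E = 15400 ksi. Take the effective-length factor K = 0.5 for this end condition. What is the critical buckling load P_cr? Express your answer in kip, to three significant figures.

P_cr ≈ 358 kip

Buckling occurs about the weak axis: I_min = h·b³/12 with b = 3.36 in (the shorter side).
I_min = 7.67×3.36³/12 = 24.25 in⁴
Effective length L_e = K·L = 0.5 × 203 = 101.5 in
P_cr = π²EI / L_e² = π² × 15400×10³ × 24.25 / 101.5² = 3.577×10^5 lb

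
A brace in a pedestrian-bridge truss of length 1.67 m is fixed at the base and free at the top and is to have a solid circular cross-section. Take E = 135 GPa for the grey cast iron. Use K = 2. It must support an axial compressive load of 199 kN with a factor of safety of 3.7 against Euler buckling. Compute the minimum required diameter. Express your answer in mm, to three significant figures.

Required P_cr = n·P = 3.7 × 199 = 736.3 kN
L_e = K·L = 2 × 1.67 = 3.340 m
Required I = P_cr·L_e²/(π²E) = 7.363×10^5 × 3.340² / (π² × 1.35×10^11) = 6.165×10^-6 m⁴
I_req = 6.165×10^6 mm⁴
Solid circle: I = πd⁴/64  ⇒  d = (64I/π)^(1/4) = (64×6.165×10^6/π)^(1/4) = 106 mm

d ≈ 106 mm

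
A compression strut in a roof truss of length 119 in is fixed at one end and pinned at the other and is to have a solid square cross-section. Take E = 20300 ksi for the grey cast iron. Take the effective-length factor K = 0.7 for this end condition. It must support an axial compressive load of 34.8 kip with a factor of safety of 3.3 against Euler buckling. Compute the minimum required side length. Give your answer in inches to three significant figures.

a ≈ 2.63 in

Required P_cr = n·P = 3.3 × 34.8 = 114.8 kip
L_e = K·L = 0.7 × 119 = 83.30 in
Required I = P_cr·L_e²/(π²E) = 1.148×10^5 × 83.30² / (π² × 2.03×10^7) = 3.977 in⁴
Solid square: I = a⁴/12  ⇒  a = (12I)^(1/4) = (12×3.977)^(1/4) = 2.63 in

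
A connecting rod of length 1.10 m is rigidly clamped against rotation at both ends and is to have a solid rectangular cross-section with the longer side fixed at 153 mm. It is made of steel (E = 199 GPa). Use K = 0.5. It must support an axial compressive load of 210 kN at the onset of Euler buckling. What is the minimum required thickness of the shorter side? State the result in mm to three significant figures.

L_e = K·L = 0.5 × 1.10 = 0.5500 m
Required I = P_cr·L_e²/(π²E) = 2.100×10^5 × 0.5500² / (π² × 1.99×10^11) = 3.234×10^-8 m⁴
I_req = 3.234×10^4 mm⁴
Rectangle, weak axis: I_min = h·b³/12 with h = 153 mm fixed  ⇒  b = (12I/h)^(1/3) = 13.6 mm

b ≈ 13.6 mm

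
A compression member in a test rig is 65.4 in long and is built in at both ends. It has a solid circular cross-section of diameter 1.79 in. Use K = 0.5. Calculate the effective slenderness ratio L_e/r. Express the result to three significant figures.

I = πd⁴/64 = π×1.79⁴/64 = 0.5039 in⁴
A = 2.516 in²;  r_min = √(I/A) = √(0.5039/2.516) = 0.4475 in
L_e = K·L = 0.5 × 65.4 = 32.70 in
λ = L_e / r_min = 32.700 / 0.4475 = 73.1

λ ≈ 73.1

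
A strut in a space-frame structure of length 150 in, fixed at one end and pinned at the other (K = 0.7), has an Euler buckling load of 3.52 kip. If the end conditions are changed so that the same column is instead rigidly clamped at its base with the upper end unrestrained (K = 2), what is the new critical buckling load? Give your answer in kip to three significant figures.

P_cr ≈ 0.431 kip

P_cr ∝ 1/K², so P_cr,new = P_cr,old × (K_old/K_new)² = 3.52 × (0.7/2)²
= 3.52 × 0.1225 = 0.431 kip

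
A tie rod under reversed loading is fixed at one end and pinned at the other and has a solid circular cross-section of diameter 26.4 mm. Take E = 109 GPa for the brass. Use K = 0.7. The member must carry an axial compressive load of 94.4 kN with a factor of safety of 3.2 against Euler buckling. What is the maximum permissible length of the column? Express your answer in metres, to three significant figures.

L_max ≈ 0.416 m

I = πd⁴/64 = π×26.4⁴/64 = 2.384×10^4 mm⁴
I = 2.384×10^-8 m⁴
Required critical load P_cr = n·P = 3.2 × 94.4 = 302.1 kN = 3.021×10^5 N
From P_cr = π²EI/(K·L)²:  L = (1/K)·√(π²EI/P_cr) = (1/0.7)·√(π²×1.09×10^11×2.384×10^-8/3.021×10^5)
L = 0.416 m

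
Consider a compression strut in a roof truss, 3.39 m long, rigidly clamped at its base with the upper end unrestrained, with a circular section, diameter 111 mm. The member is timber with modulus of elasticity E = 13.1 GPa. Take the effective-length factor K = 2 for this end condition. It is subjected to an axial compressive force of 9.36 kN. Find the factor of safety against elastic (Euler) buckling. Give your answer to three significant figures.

n ≈ 2.24

I = πd⁴/64 = π×111⁴/64 = 7.452×10^6 mm⁴
I = 7.452×10^6 mm⁴ = 7.452×10^-6 m⁴
Effective length L_e = K·L = 2 × 3.39 = 6.780 m
P_cr = π²EI / L_e² = π² × 13.1×10⁹ × 7.452×10^-6 / 6.780² = 2.096×10^4 N
Factor of safety n = P_cr / P = 20.959 / 9.36 = 2.24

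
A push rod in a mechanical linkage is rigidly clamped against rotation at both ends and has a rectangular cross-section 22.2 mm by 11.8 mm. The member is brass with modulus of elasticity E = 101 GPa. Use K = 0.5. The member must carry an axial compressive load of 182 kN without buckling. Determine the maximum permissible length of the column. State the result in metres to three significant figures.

Buckling occurs about the weak axis: I_min = h·b³/12 with b = 11.8 mm (the shorter side).
I_min = 22.2×11.8³/12 = 3.040×10^3 mm⁴
I = 3.040×10^-9 m⁴
At the buckling limit P_cr = P = 1.820×10^5 N
From P_cr = π²EI/(K·L)²:  L = (1/K)·√(π²EI/P_cr) = (1/0.5)·√(π²×1.01×10^11×3.040×10^-9/1.820×10^5)
L = 0.258 m

L_max ≈ 0.258 m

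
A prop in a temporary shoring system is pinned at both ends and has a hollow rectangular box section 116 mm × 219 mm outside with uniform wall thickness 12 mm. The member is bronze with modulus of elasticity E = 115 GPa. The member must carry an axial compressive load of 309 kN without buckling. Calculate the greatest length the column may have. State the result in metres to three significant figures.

Inner dimensions: h_i = 219 − 2×12 = 195.0 mm, b_i = 116 − 2×12 = 92.00 mm
Weak-axis I_min = (h_o·b_o³ − h_i·b_i³)/12 with b_o = 116, b_i = 92.00 mm (shorter outer/inner sides).
I_min = (219×116³ − 195.0×92.00³)/12 = 1.583×10^7 mm⁴
I = 1.583×10^-5 m⁴
At the buckling limit P_cr = P = 3.090×10^5 N
From P_cr = π²EI/(K·L)²:  L = (1/K)·√(π²EI/P_cr) = (1/1)·√(π²×1.15×10^11×1.583×10^-5/3.090×10^5)
L = 7.63 m

L_max ≈ 7.63 m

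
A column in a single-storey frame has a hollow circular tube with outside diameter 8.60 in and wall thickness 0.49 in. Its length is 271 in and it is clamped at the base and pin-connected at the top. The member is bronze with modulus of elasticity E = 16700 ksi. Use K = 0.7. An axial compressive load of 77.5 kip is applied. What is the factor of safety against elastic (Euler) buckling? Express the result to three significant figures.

Inner diameter d_i = 8.60 − 2×0.49 = 7.620 in
I = π(d_o⁴ − d_i⁴)/64 = π(8.60⁴ − 7.620⁴)/64 = 103.0 in⁴
Effective length L_e = K·L = 0.7 × 271 = 189.7 in
P_cr = π²EI / L_e² = π² × 16700×10³ × 103.0 / 189.7² = 4.718×10^5 lb
Factor of safety n = P_cr / P = 471.83 / 77.5 = 6.09

n ≈ 6.09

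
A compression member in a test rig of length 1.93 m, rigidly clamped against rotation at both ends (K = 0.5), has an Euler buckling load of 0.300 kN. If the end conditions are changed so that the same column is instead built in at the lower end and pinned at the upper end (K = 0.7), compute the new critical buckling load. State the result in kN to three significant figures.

P_cr ∝ 1/K², so P_cr,new = P_cr,old × (K_old/K_new)² = 0.300 × (0.5/0.7)²
= 0.300 × 0.5102 = 0.153 kN

P_cr ≈ 0.153 kN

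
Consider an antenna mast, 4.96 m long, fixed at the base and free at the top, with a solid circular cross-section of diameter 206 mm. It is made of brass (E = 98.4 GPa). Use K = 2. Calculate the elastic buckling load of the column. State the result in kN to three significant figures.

P_cr ≈ 872 kN

I = πd⁴/64 = π×206⁴/64 = 8.840×10^7 mm⁴
I = 8.840×10^7 mm⁴ = 8.840×10^-5 m⁴
Effective length L_e = K·L = 2 × 4.96 = 9.920 m
P_cr = π²EI / L_e² = π² × 98.4×10⁹ × 8.840×10^-5 / 9.920² = 8.724×10^5 N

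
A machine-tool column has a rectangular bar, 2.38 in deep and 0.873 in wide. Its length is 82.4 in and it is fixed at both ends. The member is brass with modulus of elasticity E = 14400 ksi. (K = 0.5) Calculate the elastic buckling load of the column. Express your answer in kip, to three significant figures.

P_cr ≈ 11.0 kip

Buckling occurs about the weak axis: I_min = h·b³/12 with b = 0.873 in (the shorter side).
I_min = 2.38×0.873³/12 = 0.1320 in⁴
Effective length L_e = K·L = 0.5 × 82.4 = 41.20 in
P_cr = π²EI / L_e² = π² × 14400×10³ × 0.1320 / 41.20² = 1.105×10^4 lb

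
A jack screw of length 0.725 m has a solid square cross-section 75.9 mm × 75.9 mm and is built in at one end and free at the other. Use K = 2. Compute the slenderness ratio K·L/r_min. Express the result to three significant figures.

I = a⁴/12 = 75.9⁴/12 = 2.766×10^6 mm⁴
A = 5.761×10^3 mm²;  r_min = √(I/A) = √(2.766×10^6/5.761×10^3) = 21.91 mm
L_e = K·L = 2 × 0.725 m = 1.450 m = 1450.0 mm
λ = L_e / r_min = 1450.0 / 21.91 = 66.2

λ ≈ 66.2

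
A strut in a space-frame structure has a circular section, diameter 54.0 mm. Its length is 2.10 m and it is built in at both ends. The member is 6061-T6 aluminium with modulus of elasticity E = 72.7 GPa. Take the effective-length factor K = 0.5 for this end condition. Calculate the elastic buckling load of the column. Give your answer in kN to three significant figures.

I = πd⁴/64 = π×54.0⁴/64 = 4.174×10^5 mm⁴
I = 4.174×10^5 mm⁴ = 4.174×10^-7 m⁴
Effective length L_e = K·L = 0.5 × 2.10 = 1.050 m
P_cr = π²EI / L_e² = π² × 72.7×10⁹ × 4.174×10^-7 / 1.050² = 2.716×10^5 N

P_cr ≈ 272 kN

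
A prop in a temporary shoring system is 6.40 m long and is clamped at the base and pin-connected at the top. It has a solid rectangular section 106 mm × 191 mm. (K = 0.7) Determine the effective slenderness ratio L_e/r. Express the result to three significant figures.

Buckling occurs about the weak axis: I_min = h·b³/12 with b = 106 mm (the shorter side).
I_min = 191×106³/12 = 1.896×10^7 mm⁴
A = 2.025×10^4 mm²;  r_min = √(I/A) = √(1.896×10^7/2.025×10^4) = 30.60 mm
L_e = K·L = 0.7 × 6.40 m = 4.480 m = 4480.0 mm
λ = L_e / r_min = 4480.0 / 30.60 = 146

λ ≈ 146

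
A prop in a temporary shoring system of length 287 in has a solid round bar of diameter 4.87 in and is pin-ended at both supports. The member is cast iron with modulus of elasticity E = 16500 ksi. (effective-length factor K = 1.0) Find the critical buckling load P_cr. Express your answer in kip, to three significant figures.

I = πd⁴/64 = π×4.87⁴/64 = 27.61 in⁴
Effective length L_e = K·L = 1 × 287 = 287.0 in
P_cr = π²EI / L_e² = π² × 16500×10³ × 27.61 / 287.0² = 5.459×10^4 lb

P_cr ≈ 54.6 kip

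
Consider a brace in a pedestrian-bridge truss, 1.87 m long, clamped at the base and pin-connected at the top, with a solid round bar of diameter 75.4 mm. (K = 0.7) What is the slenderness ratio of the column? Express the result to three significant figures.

I = πd⁴/64 = π×75.4⁴/64 = 1.587×10^6 mm⁴
A = 4.465×10^3 mm²;  r_min = √(I/A) = √(1.587×10^6/4.465×10^3) = 18.85 mm
L_e = K·L = 0.7 × 1.87 m = 1.309 m = 1309.0 mm
λ = L_e / r_min = 1309.0 / 18.85 = 69.4

λ ≈ 69.4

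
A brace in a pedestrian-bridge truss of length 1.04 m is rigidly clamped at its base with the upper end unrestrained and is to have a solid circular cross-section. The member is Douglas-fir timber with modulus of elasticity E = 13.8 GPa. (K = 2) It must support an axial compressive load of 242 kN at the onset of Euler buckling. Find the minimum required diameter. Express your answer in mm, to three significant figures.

L_e = K·L = 2 × 1.04 = 2.080 m
Required I = P_cr·L_e²/(π²E) = 2.420×10^5 × 2.080² / (π² × 1.38×10^10) = 7.687×10^-6 m⁴
I_req = 7.687×10^6 mm⁴
Solid circle: I = πd⁴/64  ⇒  d = (64I/π)^(1/4) = (64×7.687×10^6/π)^(1/4) = 112 mm

d ≈ 112 mm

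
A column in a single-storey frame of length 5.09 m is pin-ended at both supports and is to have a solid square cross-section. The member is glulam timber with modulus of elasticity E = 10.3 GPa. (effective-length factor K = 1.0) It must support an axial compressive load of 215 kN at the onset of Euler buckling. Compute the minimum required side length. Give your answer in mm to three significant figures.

L_e = K·L = 1 × 5.09 = 5.090 m
Required I = P_cr·L_e²/(π²E) = 2.150×10^5 × 5.090² / (π² × 1.03×10^10) = 5.479×10^-5 m⁴
I_req = 5.479×10^7 mm⁴
Solid square: I = a⁴/12  ⇒  a = (12I)^(1/4) = (12×5.479×10^7)^(1/4) = 160 mm

a ≈ 160 mm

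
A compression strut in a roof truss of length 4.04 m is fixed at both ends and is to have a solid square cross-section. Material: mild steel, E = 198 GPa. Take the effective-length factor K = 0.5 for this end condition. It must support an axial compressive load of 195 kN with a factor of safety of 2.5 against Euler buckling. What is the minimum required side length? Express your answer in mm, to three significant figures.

a ≈ 59.1 mm

Required P_cr = n·P = 2.5 × 195 = 487.5 kN
L_e = K·L = 0.5 × 4.04 = 2.020 m
Required I = P_cr·L_e²/(π²E) = 4.875×10^5 × 2.020² / (π² × 1.98×10^11) = 1.018×10^-6 m⁴
I_req = 1.018×10^6 mm⁴
Solid square: I = a⁴/12  ⇒  a = (12I)^(1/4) = (12×1.018×10^6)^(1/4) = 59.1 mm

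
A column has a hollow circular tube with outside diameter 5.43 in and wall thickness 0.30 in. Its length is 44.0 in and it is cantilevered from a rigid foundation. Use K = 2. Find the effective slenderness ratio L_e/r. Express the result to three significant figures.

λ ≈ 48.4

Inner diameter d_i = 5.43 − 2×0.30 = 4.830 in
I = π(d_o⁴ − d_i⁴)/64 = π(5.43⁴ − 4.830⁴)/64 = 15.96 in⁴
A = 4.835 in²;  r_min = √(I/A) = √(15.96/4.835) = 1.817 in
L_e = K·L = 2 × 44.0 = 88.00 in
λ = L_e / r_min = 88.000 / 1.817 = 48.4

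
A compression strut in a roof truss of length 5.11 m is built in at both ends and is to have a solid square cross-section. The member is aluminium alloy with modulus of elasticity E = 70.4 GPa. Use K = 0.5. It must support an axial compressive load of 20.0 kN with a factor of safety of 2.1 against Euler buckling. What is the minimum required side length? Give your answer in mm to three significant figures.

a ≈ 46.6 mm

Required P_cr = n·P = 2.1 × 20.0 = 42.00 kN
L_e = K·L = 0.5 × 5.11 = 2.555 m
Required I = P_cr·L_e²/(π²E) = 4.200×10^4 × 2.555² / (π² × 7.04×10^10) = 3.946×10^-7 m⁴
I_req = 3.946×10^5 mm⁴
Solid square: I = a⁴/12  ⇒  a = (12I)^(1/4) = (12×3.946×10^5)^(1/4) = 46.6 mm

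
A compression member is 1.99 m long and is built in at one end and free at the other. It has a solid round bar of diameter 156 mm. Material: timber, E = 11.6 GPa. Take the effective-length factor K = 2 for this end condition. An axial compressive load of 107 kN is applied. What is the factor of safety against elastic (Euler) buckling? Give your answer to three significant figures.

I = πd⁴/64 = π×156⁴/64 = 2.907×10^7 mm⁴
I = 2.907×10^7 mm⁴ = 2.907×10^-5 m⁴
Effective length L_e = K·L = 2 × 1.99 = 3.980 m
P_cr = π²EI / L_e² = π² × 11.6×10⁹ × 2.907×10^-5 / 3.980² = 2.101×10^5 N
Factor of safety n = P_cr / P = 210.12 / 107 = 1.96

n ≈ 1.96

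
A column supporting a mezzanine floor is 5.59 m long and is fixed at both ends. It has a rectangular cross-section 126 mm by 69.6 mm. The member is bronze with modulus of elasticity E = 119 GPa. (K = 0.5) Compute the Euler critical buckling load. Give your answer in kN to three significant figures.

Buckling occurs about the weak axis: I_min = h·b³/12 with b = 69.6 mm (the shorter side).
I_min = 126×69.6³/12 = 3.540×10^6 mm⁴
I = 3.540×10^6 mm⁴ = 3.540×10^-6 m⁴
Effective length L_e = K·L = 0.5 × 5.59 = 2.795 m
P_cr = π²EI / L_e² = π² × 119×10⁹ × 3.540×10^-6 / 2.795² = 5.322×10^5 N

P_cr ≈ 532 kN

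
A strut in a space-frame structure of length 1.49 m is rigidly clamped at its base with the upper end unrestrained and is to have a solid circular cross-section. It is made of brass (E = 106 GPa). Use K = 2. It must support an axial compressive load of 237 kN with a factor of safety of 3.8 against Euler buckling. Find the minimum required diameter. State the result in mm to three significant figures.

Required P_cr = n·P = 3.8 × 237 = 900.6 kN
L_e = K·L = 2 × 1.49 = 2.980 m
Required I = P_cr·L_e²/(π²E) = 9.006×10^5 × 2.980² / (π² × 1.06×10^11) = 7.645×10^-6 m⁴
I_req = 7.645×10^6 mm⁴
Solid circle: I = πd⁴/64  ⇒  d = (64I/π)^(1/4) = (64×7.645×10^6/π)^(1/4) = 112 mm

d ≈ 112 mm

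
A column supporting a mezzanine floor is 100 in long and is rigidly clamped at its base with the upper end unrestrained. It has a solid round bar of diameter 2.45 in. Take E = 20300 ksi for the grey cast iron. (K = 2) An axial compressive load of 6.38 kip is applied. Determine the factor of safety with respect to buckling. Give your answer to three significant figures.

n ≈ 1.39

I = πd⁴/64 = π×2.45⁴/64 = 1.769 in⁴
Effective length L_e = K·L = 2 × 100 = 200.0 in
P_cr = π²EI / L_e² = π² × 20300×10³ × 1.769 / 200.0² = 8.859×10^3 lb
Factor of safety n = P_cr / P = 8.8587 / 6.38 = 1.39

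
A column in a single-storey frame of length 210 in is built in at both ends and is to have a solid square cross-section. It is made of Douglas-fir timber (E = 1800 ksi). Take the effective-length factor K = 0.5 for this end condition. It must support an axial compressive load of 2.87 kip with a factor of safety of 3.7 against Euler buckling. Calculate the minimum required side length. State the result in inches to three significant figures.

a ≈ 2.98 in

Required P_cr = n·P = 3.7 × 2.87 = 10.62 kip
L_e = K·L = 0.5 × 210 = 105.0 in
Required I = P_cr·L_e²/(π²E) = 1.062×10^4 × 105.0² / (π² × 1.80×10^6) = 6.590 in⁴
Solid square: I = a⁴/12  ⇒  a = (12I)^(1/4) = (12×6.590)^(1/4) = 2.98 in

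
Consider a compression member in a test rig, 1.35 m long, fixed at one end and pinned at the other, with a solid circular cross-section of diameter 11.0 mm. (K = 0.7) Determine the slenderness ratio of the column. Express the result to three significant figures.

λ ≈ 344

For a solid circle r = d/4 = 11.0/4 = 2.750 mm
L_e = K·L = 0.7 × 1.35 m = 0.9450 m = 945.00 mm
λ = L_e / r_min = 945.00 / 2.750 = 344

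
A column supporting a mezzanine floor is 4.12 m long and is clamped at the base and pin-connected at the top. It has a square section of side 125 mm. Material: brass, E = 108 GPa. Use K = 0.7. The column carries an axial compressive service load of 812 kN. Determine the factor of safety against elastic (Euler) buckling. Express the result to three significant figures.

I = a⁴/12 = 125⁴/12 = 2.035×10^7 mm⁴
I = 2.035×10^7 mm⁴ = 2.035×10^-5 m⁴
Effective length L_e = K·L = 0.7 × 4.12 = 2.884 m
P_cr = π²EI / L_e² = π² × 108×10⁹ × 2.035×10^-5 / 2.884² = 2.607×10^6 N
Factor of safety n = P_cr / P = 2607.3 / 812 = 3.21

n ≈ 3.21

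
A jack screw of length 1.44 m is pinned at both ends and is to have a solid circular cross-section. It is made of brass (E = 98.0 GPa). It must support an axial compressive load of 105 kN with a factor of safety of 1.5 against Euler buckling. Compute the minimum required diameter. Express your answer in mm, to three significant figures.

d ≈ 51.2 mm

Required P_cr = n·P = 1.5 × 105 = 157.5 kN
L_e = K·L = 1 × 1.44 = 1.440 m
Required I = P_cr·L_e²/(π²E) = 1.575×10^5 × 1.440² / (π² × 9.80×10^10) = 3.377×10^-7 m⁴
I_req = 3.377×10^5 mm⁴
Solid circle: I = πd⁴/64  ⇒  d = (64I/π)^(1/4) = (64×3.377×10^5/π)^(1/4) = 51.2 mm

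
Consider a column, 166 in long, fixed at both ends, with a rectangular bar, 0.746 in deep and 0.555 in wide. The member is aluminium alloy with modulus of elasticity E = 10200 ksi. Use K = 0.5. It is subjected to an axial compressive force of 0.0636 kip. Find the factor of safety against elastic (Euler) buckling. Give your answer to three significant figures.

Buckling occurs about the weak axis: I_min = h·b³/12 with b = 0.555 in (the shorter side).
I_min = 0.746×0.555³/12 = 1.063×10^-2 in⁴
Effective length L_e = K·L = 0.5 × 166 = 83.00 in
P_cr = π²EI / L_e² = π² × 10200×10³ × 1.063×10^-2 / 83.00² = 155.3 lb
Factor of safety n = P_cr / P = 0.15530 / 0.0636 = 2.44

n ≈ 2.44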